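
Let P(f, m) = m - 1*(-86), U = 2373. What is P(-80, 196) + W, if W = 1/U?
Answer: 669187/2373 ≈ 282.00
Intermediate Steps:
P(f, m) = 86 + m (P(f, m) = m + 86 = 86 + m)
W = 1/2373 ≈ 0.00042141
P(-80, 196) + W = (86 + 196) + 1/2373 = 282 + 1/2373 = 669187/2373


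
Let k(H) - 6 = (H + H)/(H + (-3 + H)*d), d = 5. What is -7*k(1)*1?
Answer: -364/9 ≈ -40.444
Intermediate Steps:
k(H) = 6 + 2*H/(-15 + 6*H) (k(H) = 6 + (H + H)/(H + (-3 + H)*5) = 6 + (2*H)/(H + (-15 + 5*H)) = 6 + (2*H)/(-15 + 6*H) = 6 + 2*H/(-15 + 6*H))
-7*k(1)*1 = -14*(-45 + 19*1)/(3*(-5 + 2*1))*1 = -14*(-45 + 19)/(3*(-5 + 2))*1 = -14*(-26)/(3*(-3))*1 = -14*(-1)*(-26)/(3*3)*1 = -7*52/9*1 = -364/9*1 = -364/9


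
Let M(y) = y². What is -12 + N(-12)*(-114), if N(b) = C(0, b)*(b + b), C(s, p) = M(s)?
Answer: -12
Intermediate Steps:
C(s, p) = s²
N(b) = 0 (N(b) = 0²*(b + b) = 0*(2*b) = 0)
-12 + N(-12)*(-114) = -12 + 0*(-114) = -12 + 0 = -12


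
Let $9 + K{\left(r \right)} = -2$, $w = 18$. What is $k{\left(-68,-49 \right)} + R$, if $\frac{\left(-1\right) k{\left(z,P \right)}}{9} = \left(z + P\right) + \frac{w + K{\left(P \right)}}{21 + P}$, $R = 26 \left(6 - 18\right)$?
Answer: $\frac{2973}{4} \approx 743.25$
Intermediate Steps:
$K{\left(r \right)} = -11$ ($K{\left(r \right)} = -9 - 2 = -11$)
$R = -312$ ($R = 26 \left(-12\right) = -312$)
$k{\left(z,P \right)} = - \frac{63}{21 + P} - 9 P - 9 z$ ($k{\left(z,P \right)} = - 9 \left(\left(z + P\right) + \frac{18 - 11}{21 + P}\right) = - 9 \left(\left(P + z\right) + \frac{7}{21 + P}\right) = - 9 \left(P + z + \frac{7}{21 + P}\right) = - \frac{63}{21 + P} - 9 P - 9 z$)
$k{\left(-68,-49 \right)} + R = \frac{9 \left(-7 - \left(-49\right)^{2} - -1029 - -1428 - \left(-49\right) \left(-68\right)\right)}{21 - 49} - 312 = \frac{9 \left(-7 - 2401 + 1029 + 1428 - 3332\right)}{-28} - 312 = 9 \left(- \frac{1}{28}\right) \left(-7 - 2401 + 1029 + 1428 - 3332\right) - 312 = 9 \left(- \frac{1}{28}\right) \left(-3283\right) - 312 = \frac{4221}{4} - 312 = \frac{2973}{4}$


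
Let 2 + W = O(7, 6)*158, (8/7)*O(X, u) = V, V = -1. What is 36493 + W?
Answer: 145411/4 ≈ 36353.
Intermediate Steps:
O(X, u) = -7/8 (O(X, u) = (7/8)*(-1) = -7/8)
W = -561/4 (W = -2 - 7/8*158 = -2 - 553/4 = -561/4 ≈ -140.25)
36493 + W = 36493 - 561/4 = 145411/4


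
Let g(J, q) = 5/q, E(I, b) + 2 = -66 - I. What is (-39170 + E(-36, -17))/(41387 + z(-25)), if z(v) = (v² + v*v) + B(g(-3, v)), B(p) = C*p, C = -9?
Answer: -98005/106597 ≈ -0.91940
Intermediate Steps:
E(I, b) = -68 - I (E(I, b) = -2 + (-66 - I) = -68 - I)
B(p) = -9*p
z(v) = -45/v + 2*v² (z(v) = (v² + v*v) - 45/v = (v² + v²) - 45/v = 2*v² - 45/v = -45/v + 2*v²)
(-39170 + E(-36, -17))/(41387 + z(-25)) = (-39170 + (-68 - 1*(-36)))/(41387 + (-45 + 2*(-25)³)/(-25)) = (-39170 + (-68 + 36))/(41387 - (-45 + 2*(-15625))/25) = (-39170 - 32)/(41387 - (-45 - 31250)/25) = -39202/(41387 - 1/25*(-31295)) = -39202/(41387 + 6259/5) = -39202/213194/5 = -39202*5/213194 = -98005/106597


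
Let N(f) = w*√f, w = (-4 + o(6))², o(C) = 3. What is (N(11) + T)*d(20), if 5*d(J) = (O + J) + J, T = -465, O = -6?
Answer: -3162 + 34*√11/5 ≈ -3139.4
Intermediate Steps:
d(J) = -6/5 + 2*J/5 (d(J) = ((-6 + J) + J)/5 = (-6 + 2*J)/5 = -6/5 + 2*J/5)
w = 1 (w = (-4 + 3)² = (-1)² = 1)
N(f) = √f (N(f) = 1*√f = √f)
(N(11) + T)*d(20) = (√11 - 465)*(-6/5 + (⅖)*20) = (-465 + √11)*(-6/5 + 8) = (-465 + √11)*(34/5) = -3162 + 34*√11/5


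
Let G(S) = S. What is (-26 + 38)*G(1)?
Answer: 12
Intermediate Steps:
(-26 + 38)*G(1) = (-26 + 38)*1 = 12*1 = 12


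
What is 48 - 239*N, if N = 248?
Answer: -59224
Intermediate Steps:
48 - 239*N = 48 - 239*248 = 48 - 59272 = -59224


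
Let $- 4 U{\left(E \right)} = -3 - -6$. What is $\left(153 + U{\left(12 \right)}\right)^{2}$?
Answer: $\frac{370881}{16} \approx 23180.0$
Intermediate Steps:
$U{\left(E \right)} = - \frac{3}{4}$ ($U{\left(E \right)} = - \frac{-3 - -6}{4} = - \frac{-3 + 6}{4} = \left(- \frac{1}{4}\right) 3 = - \frac{3}{4}$)
$\left(153 + U{\left(12 \right)}\right)^{2} = \left(153 - \frac{3}{4}\right)^{2} = \left(\frac{609}{4}\right)^{2} = \frac{370881}{16}$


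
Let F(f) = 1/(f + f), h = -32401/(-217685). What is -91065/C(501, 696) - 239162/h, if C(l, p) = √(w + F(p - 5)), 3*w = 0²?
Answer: -52061979970/32401 - 91065*√1382 ≈ -4.9922e+6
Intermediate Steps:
w = 0 (w = (⅓)*0² = (⅓)*0 = 0)
h = 32401/217685 (h = -32401*(-1/217685) = 32401/217685 ≈ 0.14884)
F(f) = 1/(2*f)
C(l, p) = √2*√(1/(-5 + p))/2 (C(l, p) = √(0 + 1/(2*(p - 5))) = √(0 + 1/(2*(-5 + p))) = √(1/(2*(-5 + p))) = √2*√(1/(-5 + p))/2)
-91065/C(501, 696) - 239162/h = -91065*√2*√(-5 + 696) - 239162/32401/217685 = -91065*√1382 - 239162*217685/32401 = -91065*√1382 - 52061979970/32401 = -52061979970/32401 - 91065*√1382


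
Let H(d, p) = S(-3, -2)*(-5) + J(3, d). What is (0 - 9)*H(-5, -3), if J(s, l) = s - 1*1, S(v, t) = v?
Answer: -153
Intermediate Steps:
J(s, l) = -1 + s (J(s, l) = s - 1 = -1 + s)
H(d, p) = 17 (H(d, p) = -3*(-5) + (-1 + 3) = 15 + 2 = 17)
(0 - 9)*H(-5, -3) = (0 - 9)*17 = -9*17 = -153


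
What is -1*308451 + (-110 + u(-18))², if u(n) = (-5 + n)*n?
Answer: -216035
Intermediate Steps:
u(n) = n*(-5 + n)
-1*308451 + (-110 + u(-18))² = -1*308451 + (-110 - 18*(-5 - 18))² = -308451 + (-110 - 18*(-23))² = -308451 + (-110 + 414)² = -308451 + 304² = -308451 + 92416 = -216035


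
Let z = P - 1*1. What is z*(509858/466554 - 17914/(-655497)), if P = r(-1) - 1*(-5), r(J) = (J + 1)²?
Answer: 228378825188/50970791223 ≈ 4.4806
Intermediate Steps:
r(J) = (1 + J)²
P = 5 (P = (1 - 1)² - 1*(-5) = 0² + 5 = 0 + 5 = 5)
z = 4 (z = 5 - 1*1 = 5 - 1 = 4)
z*(509858/466554 - 17914/(-655497)) = 4*(509858/466554 - 17914/(-655497)) = 4*(509858*(1/466554) - 17914*(-1/655497)) = 4*(254929/233277 + 17914/655497) = 4*(57094706297/50970791223) = 228378825188/50970791223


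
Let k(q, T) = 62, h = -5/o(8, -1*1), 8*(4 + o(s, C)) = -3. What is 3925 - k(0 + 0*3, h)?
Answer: 3863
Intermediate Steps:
o(s, C) = -35/8 (o(s, C) = -4 + (⅛)*(-3) = -4 - 3/8 = -35/8)
h = 8/7 (h = -5/(-35/8) = -5*(-8/35) = 8/7 ≈ 1.1429)
3925 - k(0 + 0*3, h) = 3925 - 1*62 = 3925 - 62 = 3863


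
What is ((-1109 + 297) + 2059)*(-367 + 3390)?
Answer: 3769681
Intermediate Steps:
((-1109 + 297) + 2059)*(-367 + 3390) = (-812 + 2059)*3023 = 1247*3023 = 3769681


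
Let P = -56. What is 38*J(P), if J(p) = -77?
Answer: -2926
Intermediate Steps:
38*J(P) = 38*(-77) = -2926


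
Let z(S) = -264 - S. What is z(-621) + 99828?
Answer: 100185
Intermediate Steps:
z(-621) + 99828 = (-264 - 1*(-621)) + 99828 = (-264 + 621) + 99828 = 357 + 99828 = 100185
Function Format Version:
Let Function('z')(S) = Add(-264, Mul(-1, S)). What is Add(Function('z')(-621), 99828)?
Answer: 100185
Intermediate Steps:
Add(Function('z')(-621), 99828) = Add(Add(-264, Mul(-1, -621)), 99828) = Add(Add(-264, 621), 99828) = Add(357, 99828) = 100185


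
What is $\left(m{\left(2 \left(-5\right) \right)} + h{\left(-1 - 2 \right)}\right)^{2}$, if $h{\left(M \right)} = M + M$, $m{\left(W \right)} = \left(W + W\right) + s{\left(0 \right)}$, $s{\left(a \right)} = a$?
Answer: $676$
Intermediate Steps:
$m{\left(W \right)} = 2 W$ ($m{\left(W \right)} = \left(W + W\right) + 0 = 2 W + 0 = 2 W$)
$h{\left(M \right)} = 2 M$
$\left(m{\left(2 \left(-5\right) \right)} + h{\left(-1 - 2 \right)}\right)^{2} = \left(2 \cdot 2 \left(-5\right) + 2 \left(-1 - 2\right)\right)^{2} = \left(2 \left(-10\right) + 2 \left(-1 - 2\right)\right)^{2} = \left(-20 + 2 \left(-3\right)\right)^{2} = \left(-20 - 6\right)^{2} = \left(-26\right)^{2} = 676$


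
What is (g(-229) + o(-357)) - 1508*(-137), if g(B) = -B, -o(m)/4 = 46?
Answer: 206641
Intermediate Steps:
o(m) = -184 (o(m) = -4*46 = -184)
(g(-229) + o(-357)) - 1508*(-137) = (-1*(-229) - 184) - 1508*(-137) = (229 - 184) + 206596 = 45 + 206596 = 206641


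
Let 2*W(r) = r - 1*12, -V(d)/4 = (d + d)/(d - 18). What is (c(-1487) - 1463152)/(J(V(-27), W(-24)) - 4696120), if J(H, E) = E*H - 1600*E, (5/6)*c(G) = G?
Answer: 3662341/11668084 ≈ 0.31388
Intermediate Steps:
c(G) = 6*G/5
V(d) = -8*d/(-18 + d) (V(d) = -4*(d + d)/(d - 18) = -4*2*d/(-18 + d) = -8*d/(-18 + d))
W(r) = -6 + r/2 (W(r) = (r - 1*12)/2 = (r - 12)/2 = (-12 + r)/2 = -6 + r/2)
J(H, E) = -1600*E + E*H
(c(-1487) - 1463152)/(J(V(-27), W(-24)) - 4696120) = ((6/5)*(-1487) - 1463152)/((-6 + (½)*(-24))*(-1600 - 8*(-27)/(-18 - 27)) - 4696120) = (-8922/5 - 1463152)/((-6 - 12)*(-1600 - 8*(-27)/(-45)) - 4696120) = -7324682/(5*(-18*(-1600 - 8*(-27)*(-1/45)) - 4696120)) = -7324682/(5*(-18*(-1600 - 24/5) - 4696120)) = -7324682/(5*(-18*(-8024/5) - 4696120)) = -7324682/(5*(144432/5 - 4696120)) = -7324682/(5*(-23336168/5)) = -7324682/5*(-5/23336168) = 3662341/11668084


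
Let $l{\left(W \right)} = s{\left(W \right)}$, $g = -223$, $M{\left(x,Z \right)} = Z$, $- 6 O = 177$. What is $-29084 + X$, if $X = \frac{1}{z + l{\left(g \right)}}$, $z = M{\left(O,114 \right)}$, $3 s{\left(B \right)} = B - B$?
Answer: $- \frac{3315575}{114} \approx -29084.0$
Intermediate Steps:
$O = - \frac{59}{2}$ ($O = \left(- \frac{1}{6}\right) 177 = - \frac{59}{2} \approx -29.5$)
$s{\left(B \right)} = 0$ ($s{\left(B \right)} = \frac{B - B}{3} = \frac{1}{3} \cdot 0 = 0$)
$l{\left(W \right)} = 0$
$z = 114$
$X = \frac{1}{114}$ ($X = \frac{1}{114 + 0} = \frac{1}{114} \approx 0.0087719$)
$-29084 + X = -29084 + \frac{1}{114} = - \frac{3315575}{114}$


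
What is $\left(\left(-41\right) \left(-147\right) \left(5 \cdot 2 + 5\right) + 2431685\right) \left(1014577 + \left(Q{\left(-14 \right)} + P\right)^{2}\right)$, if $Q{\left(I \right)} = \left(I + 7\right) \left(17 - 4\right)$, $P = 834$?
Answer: $3951171768340$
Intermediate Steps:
$Q{\left(I \right)} = 91 + 13 I$ ($Q{\left(I \right)} = \left(7 + I\right) 13 = 91 + 13 I$)
$\left(\left(-41\right) \left(-147\right) \left(5 \cdot 2 + 5\right) + 2431685\right) \left(1014577 + \left(Q{\left(-14 \right)} + P\right)^{2}\right) = \left(\left(-41\right) \left(-147\right) \left(5 \cdot 2 + 5\right) + 2431685\right) \left(1014577 + \left(\left(91 + 13 \left(-14\right)\right) + 834\right)^{2}\right) = \left(6027 \left(10 + 5\right) + 2431685\right) \left(1014577 + \left(\left(91 - 182\right) + 834\right)^{2}\right) = \left(6027 \cdot 15 + 2431685\right) \left(1014577 + \left(-91 + 834\right)^{2}\right) = \left(90405 + 2431685\right) \left(1014577 + 743^{2}\right) = 2522090 \left(1014577 + 552049\right) = 2522090 \cdot 1566626 = 3951171768340$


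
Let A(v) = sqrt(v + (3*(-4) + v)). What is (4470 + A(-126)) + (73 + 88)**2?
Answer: 30391 + 2*I*sqrt(66) ≈ 30391.0 + 16.248*I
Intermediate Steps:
A(v) = sqrt(-12 + 2*v) (A(v) = sqrt(v + (-12 + v)) = sqrt(-12 + 2*v))
(4470 + A(-126)) + (73 + 88)**2 = (4470 + sqrt(-12 + 2*(-126))) + (73 + 88)**2 = (4470 + sqrt(-12 - 252)) + 161**2 = (4470 + sqrt(-264)) + 25921 = (4470 + 2*I*sqrt(66)) + 25921 = 30391 + 2*I*sqrt(66)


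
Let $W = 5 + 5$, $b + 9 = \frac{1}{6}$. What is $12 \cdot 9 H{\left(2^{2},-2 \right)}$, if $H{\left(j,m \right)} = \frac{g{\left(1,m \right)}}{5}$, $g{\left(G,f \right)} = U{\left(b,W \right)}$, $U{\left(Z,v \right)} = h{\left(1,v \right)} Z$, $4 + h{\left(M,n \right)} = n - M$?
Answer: $-954$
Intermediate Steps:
$b = - \frac{53}{6}$ ($b = -9 + \frac{1}{6} = - \frac{53}{6} \approx -8.8333$)
$h{\left(M,n \right)} = -4 + n - M$ ($h{\left(M,n \right)} = -4 - \left(M - n\right) = -4 + n - M$)
$W = 10$
$U{\left(Z,v \right)} = Z \left(-5 + v\right)$ ($U{\left(Z,v \right)} = \left(-4 + v - 1\right) Z = \left(-5 + v\right) Z = Z \left(-5 + v\right)$)
$g{\left(G,f \right)} = - \frac{265}{6}$ ($g{\left(G,f \right)} = - \frac{53 \left(-5 + 10\right)}{6} = \left(- \frac{53}{6}\right) 5 = - \frac{265}{6}$)
$H{\left(j,m \right)} = - \frac{53}{6}$ ($H{\left(j,m \right)} = - \frac{265}{6 \cdot 5} = \left(- \frac{265}{6}\right) \frac{1}{5} = - \frac{53}{6}$)
$12 \cdot 9 H{\left(2^{2},-2 \right)} = 12 \cdot 9 \left(- \frac{53}{6}\right) = 108 \left(- \frac{53}{6}\right) = -954$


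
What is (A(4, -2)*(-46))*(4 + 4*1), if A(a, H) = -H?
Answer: -736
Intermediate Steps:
(A(4, -2)*(-46))*(4 + 4*1) = (-1*(-2)*(-46))*(4 + 4*1) = (2*(-46))*(4 + 4) = -92*8 = -736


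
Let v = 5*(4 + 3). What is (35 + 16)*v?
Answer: 1785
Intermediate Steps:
v = 35 (v = 5*7 = 35)
(35 + 16)*v = (35 + 16)*35 = 51*35 = 1785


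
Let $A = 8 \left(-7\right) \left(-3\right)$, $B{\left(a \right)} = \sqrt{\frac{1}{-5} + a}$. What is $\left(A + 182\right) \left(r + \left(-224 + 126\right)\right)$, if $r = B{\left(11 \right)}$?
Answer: $-34300 + 210 \sqrt{30} \approx -33150.0$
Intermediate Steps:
$B{\left(a \right)} = \sqrt{- \frac{1}{5} + a}$
$r = \frac{3 \sqrt{30}}{5}$ ($r = \frac{\sqrt{-5 + 25 \cdot 11}}{5} = \frac{\sqrt{-5 + 275}}{5} = \frac{\sqrt{270}}{5} = \frac{3 \sqrt{30}}{5} \approx 3.2863$)
$A = 168$ ($A = \left(-56\right) \left(-3\right) = 168$)
$\left(A + 182\right) \left(r + \left(-224 + 126\right)\right) = \left(168 + 182\right) \left(\frac{3 \sqrt{30}}{5} + \left(-224 + 126\right)\right) = 350 \left(\frac{3 \sqrt{30}}{5} - 98\right) = 350 \left(-98 + \frac{3 \sqrt{30}}{5}\right) = -34300 + 210 \sqrt{30}$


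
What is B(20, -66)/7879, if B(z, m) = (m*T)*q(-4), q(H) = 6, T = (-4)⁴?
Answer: -101376/7879 ≈ -12.867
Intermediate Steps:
T = 256
B(z, m) = 1536*m (B(z, m) = (m*256)*6 = (256*m)*6 = 1536*m)
B(20, -66)/7879 = (1536*(-66))/7879 = -101376*1/7879 = -101376/7879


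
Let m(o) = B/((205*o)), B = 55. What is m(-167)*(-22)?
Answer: 242/6847 ≈ 0.035344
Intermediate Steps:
m(o) = 11/(41*o) (m(o) = 55/((205*o)) = 55*(1/(205*o)) = 11/(41*o))
m(-167)*(-22) = ((11/41)/(-167))*(-22) = ((11/41)*(-1/167))*(-22) = -11/6847*(-22) = 242/6847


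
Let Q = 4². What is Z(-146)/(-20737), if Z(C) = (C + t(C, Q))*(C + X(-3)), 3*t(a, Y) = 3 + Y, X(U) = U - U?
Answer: -61174/62211 ≈ -0.98333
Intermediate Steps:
Q = 16
X(U) = 0
t(a, Y) = 1 + Y/3 (t(a, Y) = (3 + Y)/3 = 1 + Y/3)
Z(C) = C*(19/3 + C) (Z(C) = (C + (1 + (⅓)*16))*(C + 0) = (C + (1 + 16/3))*C = (C + 19/3)*C = (19/3 + C)*C = C*(19/3 + C))
Z(-146)/(-20737) = ((⅓)*(-146)*(19 + 3*(-146)))/(-20737) = ((⅓)*(-146)*(19 - 438))*(-1/20737) = ((⅓)*(-146)*(-419))*(-1/20737) = (61174/3)*(-1/20737) = -61174/62211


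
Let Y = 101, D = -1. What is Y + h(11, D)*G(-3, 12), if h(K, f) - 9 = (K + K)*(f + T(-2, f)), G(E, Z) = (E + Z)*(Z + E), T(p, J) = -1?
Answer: -2734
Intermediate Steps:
G(E, Z) = (E + Z)² (G(E, Z) = (E + Z)*(E + Z) = (E + Z)²)
h(K, f) = 9 + 2*K*(-1 + f) (h(K, f) = 9 + (K + K)*(f - 1) = 9 + (2*K)*(-1 + f) = 9 + 2*K*(-1 + f))
Y + h(11, D)*G(-3, 12) = 101 + (9 - 2*11 + 2*11*(-1))*(-3 + 12)² = 101 + (9 - 22 - 22)*9² = 101 - 35*81 = 101 - 2835 = -2734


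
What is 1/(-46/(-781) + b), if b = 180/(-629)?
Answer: -491249/111646 ≈ -4.4001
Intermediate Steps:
b = -180/629 (b = 180*(-1/629) = -180/629 ≈ -0.28617)
1/(-46/(-781) + b) = 1/(-46/(-781) - 180/629) = 1/(-46*(-1/781) - 180/629) = 1/(46/781 - 180/629) = 1/(-111646/491249) = -491249/111646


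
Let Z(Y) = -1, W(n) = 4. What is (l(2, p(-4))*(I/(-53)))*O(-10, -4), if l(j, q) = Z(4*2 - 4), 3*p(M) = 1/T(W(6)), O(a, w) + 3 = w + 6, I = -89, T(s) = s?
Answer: 89/53 ≈ 1.6792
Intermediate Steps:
O(a, w) = 3 + w (O(a, w) = -3 + (w + 6) = -3 + (6 + w) = 3 + w)
p(M) = 1/12 (p(M) = (⅓)/4 = (⅓)*(¼) = 1/12)
l(j, q) = -1
(l(2, p(-4))*(I/(-53)))*O(-10, -4) = (-(-89)/(-53))*(3 - 4) = -(-89)*(-1)/53*(-1) = -1*89/53*(-1) = -89/53*(-1) = 89/53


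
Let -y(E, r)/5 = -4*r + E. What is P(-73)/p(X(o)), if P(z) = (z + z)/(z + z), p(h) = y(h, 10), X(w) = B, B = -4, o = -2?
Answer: 1/220 ≈ 0.0045455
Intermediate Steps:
X(w) = -4
y(E, r) = -5*E + 20*r (y(E, r) = -5*(-4*r + E) = -5*(E - 4*r) = -5*E + 20*r)
p(h) = 200 - 5*h (p(h) = -5*h + 20*10 = -5*h + 200 = 200 - 5*h)
P(z) = 1 (P(z) = (2*z)/((2*z)) = (2*z)*(1/(2*z)) = 1)
P(-73)/p(X(o)) = 1/(200 - 5*(-4)) = 1/(200 + 20) = 1/220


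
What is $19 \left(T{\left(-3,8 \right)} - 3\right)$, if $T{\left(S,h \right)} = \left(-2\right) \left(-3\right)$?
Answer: $57$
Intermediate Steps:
$T{\left(S,h \right)} = 6$
$19 \left(T{\left(-3,8 \right)} - 3\right) = 19 \left(6 - 3\right) = 19 \cdot 3 = 57$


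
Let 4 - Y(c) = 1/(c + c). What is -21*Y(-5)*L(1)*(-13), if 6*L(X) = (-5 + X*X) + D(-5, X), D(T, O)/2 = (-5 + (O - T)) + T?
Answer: -11193/5 ≈ -2238.6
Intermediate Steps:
Y(c) = 4 - 1/(2*c) (Y(c) = 4 - 1/(c + c) = 4 - 1/(2*c))
D(T, O) = -10 + 2*O (D(T, O) = 2*((-5 + (O - T)) + T) = 2*((-5 + O - T) + T) = 2*(-5 + O) = -10 + 2*O)
L(X) = -5/2 + X/3 + X**2/6 (L(X) = ((-5 + X*X) + (-10 + 2*X))/6 = ((-5 + X**2) + (-10 + 2*X))/6 = (-15 + X**2 + 2*X)/6 = -5/2 + X/3 + X**2/6)
-21*Y(-5)*L(1)*(-13) = -21*(4 - 1/2/(-5))*(-5/2 + (1/3)*1 + (1/6)*1**2)*(-13) = -21*(4 - 1/2*(-1/5))*(-5/2 + 1/3 + (1/6)*1)*(-13) = -21*(4 + 1/10)*(-5/2 + 1/3 + 1/6)*(-13) = -861*(-2)/10*(-13) = -21*(-41/5)*(-13) = (861/5)*(-13) = -11193/5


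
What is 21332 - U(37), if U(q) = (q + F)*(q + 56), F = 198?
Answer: -523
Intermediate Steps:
U(q) = (56 + q)*(198 + q) (U(q) = (q + 198)*(q + 56) = (198 + q)*(56 + q) = (56 + q)*(198 + q))
21332 - U(37) = 21332 - (11088 + 37**2 + 254*37) = 21332 - (11088 + 1369 + 9398) = 21332 - 1*21855 = 21332 - 21855 = -523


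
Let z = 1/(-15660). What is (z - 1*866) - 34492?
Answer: -553706281/15660 ≈ -35358.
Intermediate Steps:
z = -1/15660 ≈ -6.3857e-5
(z - 1*866) - 34492 = (-1/15660 - 1*866) - 34492 = (-1/15660 - 866) - 34492 = -13561561/15660 - 34492 = -553706281/15660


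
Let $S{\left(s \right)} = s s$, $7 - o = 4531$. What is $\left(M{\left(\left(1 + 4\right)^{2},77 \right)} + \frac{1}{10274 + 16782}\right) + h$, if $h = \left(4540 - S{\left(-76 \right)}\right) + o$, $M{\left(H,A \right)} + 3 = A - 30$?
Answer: $- \frac{154652095}{27056} \approx -5716.0$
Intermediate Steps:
$o = -4524$ ($o = 7 - 4531 = -4524$)
$S{\left(s \right)} = s^{2}$
$M{\left(H,A \right)} = -33 + A$ ($M{\left(H,A \right)} = -3 + \left(A - 30\right) = -3 + \left(-30 + A\right) = -33 + A$)
$h = -5760$ ($h = \left(4540 - \left(-76\right)^{2}\right) - 4524 = \left(4540 - 5776\right) - 4524 = -1236 - 4524 = -5760$)
$\left(M{\left(\left(1 + 4\right)^{2},77 \right)} + \frac{1}{10274 + 16782}\right) + h = \left(\left(-33 + 77\right) + \frac{1}{10274 + 16782}\right) - 5760 = \left(44 + \frac{1}{27056}\right) - 5760 = \frac{1190465}{27056} - 5760 = - \frac{154652095}{27056}$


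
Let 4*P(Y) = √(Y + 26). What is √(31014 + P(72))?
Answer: √(124056 + 7*√2)/2 ≈ 176.11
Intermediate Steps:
P(Y) = √(26 + Y)/4 (P(Y) = √(Y + 26)/4 = √(26 + Y)/4)
√(31014 + P(72)) = √(31014 + √(26 + 72)/4) = √(31014 + √98/4) = √(31014 + (7*√2)/4) = √(31014 + 7*√2/4)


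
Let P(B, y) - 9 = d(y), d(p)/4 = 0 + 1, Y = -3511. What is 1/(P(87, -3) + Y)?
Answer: -1/3498 ≈ -0.00028588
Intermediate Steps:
d(p) = 4 (d(p) = 4*(0 + 1) = 4*1 = 4)
P(B, y) = 13 (P(B, y) = 9 + 4 = 13)
1/(P(87, -3) + Y) = 1/(13 - 3511) = 1/(-3498) = -1/3498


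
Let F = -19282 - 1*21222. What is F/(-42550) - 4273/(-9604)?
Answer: 285408283/204325100 ≈ 1.3968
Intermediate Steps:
F = -40504 (F = -19282 - 21222 = -40504)
F/(-42550) - 4273/(-9604) = -40504/(-42550) - 4273/(-9604) = -40504*(-1/42550) - 4273*(-1/9604) = 20252/21275 + 4273/9604 = 285408283/204325100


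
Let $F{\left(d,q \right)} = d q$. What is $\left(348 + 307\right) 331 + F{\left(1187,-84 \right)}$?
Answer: $117097$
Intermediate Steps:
$\left(348 + 307\right) 331 + F{\left(1187,-84 \right)} = \left(348 + 307\right) 331 + 1187 \left(-84\right) = 655 \cdot 331 - 99708 = 216805 - 99708 = 117097$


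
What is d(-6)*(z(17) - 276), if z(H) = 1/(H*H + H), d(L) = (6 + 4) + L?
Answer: -168910/153 ≈ -1104.0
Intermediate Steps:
d(L) = 10 + L
z(H) = 1/(H + H**2) (z(H) = 1/(H**2 + H) = 1/(H + H**2))
d(-6)*(z(17) - 276) = (10 - 6)*(1/(17*(1 + 17)) - 276) = 4*((1/17)/18 - 276) = 4*((1/17)*(1/18) - 276) = 4*(1/306 - 276) = 4*(-84455/306) = -168910/153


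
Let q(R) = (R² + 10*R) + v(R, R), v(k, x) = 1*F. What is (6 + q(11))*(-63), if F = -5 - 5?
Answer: -14301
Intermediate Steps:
F = -10
v(k, x) = -10 (v(k, x) = 1*(-10) = -10)
q(R) = -10 + R² + 10*R (q(R) = (R² + 10*R) - 10 = -10 + R² + 10*R)
(6 + q(11))*(-63) = (6 + (-10 + 11² + 10*11))*(-63) = (6 + (-10 + 121 + 110))*(-63) = (6 + 221)*(-63) = 227*(-63) = -14301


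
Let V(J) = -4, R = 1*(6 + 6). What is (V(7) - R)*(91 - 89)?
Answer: -32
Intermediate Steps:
R = 12 (R = 1*12 = 12)
(V(7) - R)*(91 - 89) = (-4 - 1*12)*(91 - 89) = (-4 - 12)*2 = -16*2 = -32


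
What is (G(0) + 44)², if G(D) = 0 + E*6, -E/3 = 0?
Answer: 1936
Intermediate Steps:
E = 0 (E = -3*0 = 0)
G(D) = 0 (G(D) = 0 + 0*6 = 0 + 0 = 0)
(G(0) + 44)² = (0 + 44)² = 44² = 1936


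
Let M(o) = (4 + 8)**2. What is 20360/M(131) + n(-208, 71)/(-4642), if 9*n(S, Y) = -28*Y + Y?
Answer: 2954431/20889 ≈ 141.43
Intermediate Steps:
M(o) = 144 (M(o) = 12**2 = 144)
n(S, Y) = -3*Y (n(S, Y) = (-28*Y + Y)/9 = (-27*Y)/9 = -3*Y)
20360/M(131) + n(-208, 71)/(-4642) = 20360/144 - 3*71/(-4642) = 20360*(1/144) - 213*(-1/4642) = 2545/18 + 213/4642 = 2954431/20889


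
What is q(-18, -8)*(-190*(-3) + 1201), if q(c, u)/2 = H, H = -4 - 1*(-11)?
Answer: 24794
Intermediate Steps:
H = 7 (H = -4 + 11 = 7)
q(c, u) = 14 (q(c, u) = 2*7 = 14)
q(-18, -8)*(-190*(-3) + 1201) = 14*(-190*(-3) + 1201) = 14*(570 + 1201) = 14*1771 = 24794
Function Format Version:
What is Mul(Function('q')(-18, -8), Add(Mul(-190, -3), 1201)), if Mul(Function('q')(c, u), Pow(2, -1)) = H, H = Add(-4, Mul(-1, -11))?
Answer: 24794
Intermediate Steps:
H = 7 (H = Add(-4, 11) = 7)
Function('q')(c, u) = 14 (Function('q')(c, u) = Mul(2, 7) = 14)
Mul(Function('q')(-18, -8), Add(Mul(-190, -3), 1201)) = Mul(14, Add(Mul(-190, -3), 1201)) = Mul(14, Add(570, 1201)) = Mul(14, 1771) = 24794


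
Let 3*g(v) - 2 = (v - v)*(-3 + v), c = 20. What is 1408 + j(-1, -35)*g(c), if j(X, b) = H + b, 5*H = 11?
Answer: 20792/15 ≈ 1386.1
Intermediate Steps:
H = 11/5 (H = (⅕)*11 = 11/5 ≈ 2.2000)
g(v) = ⅔ (g(v) = ⅔ + ((v - v)*(-3 + v))/3 = ⅔ + (0*(-3 + v))/3 = ⅔ + (⅓)*0 = ⅔ + 0 = ⅔)
j(X, b) = 11/5 + b
1408 + j(-1, -35)*g(c) = 1408 + (11/5 - 35)*(⅔) = 1408 - 164/5*⅔ = 1408 - 328/15 = 20792/15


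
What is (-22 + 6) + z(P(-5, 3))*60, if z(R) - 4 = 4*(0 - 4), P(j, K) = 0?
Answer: -736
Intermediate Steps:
z(R) = -12 (z(R) = 4 + 4*(0 - 4) = 4 + 4*(-4) = 4 - 16 = -12)
(-22 + 6) + z(P(-5, 3))*60 = (-22 + 6) - 12*60 = -16 - 720 = -736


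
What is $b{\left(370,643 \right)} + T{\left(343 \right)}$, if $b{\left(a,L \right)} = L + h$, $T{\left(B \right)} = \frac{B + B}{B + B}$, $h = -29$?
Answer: $615$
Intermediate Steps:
$T{\left(B \right)} = 1$ ($T{\left(B \right)} = \frac{2 B}{2 B} = 2 B \frac{1}{2 B} = 1$)
$b{\left(a,L \right)} = -29 + L$ ($b{\left(a,L \right)} = L - 29 = -29 + L$)
$b{\left(370,643 \right)} + T{\left(343 \right)} = \left(-29 + 643\right) + 1 = 614 + 1 = 615$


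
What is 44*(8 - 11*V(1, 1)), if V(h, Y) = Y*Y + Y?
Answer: -616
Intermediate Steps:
V(h, Y) = Y + Y² (V(h, Y) = Y² + Y = Y + Y²)
44*(8 - 11*V(1, 1)) = 44*(8 - 11*(1 + 1)) = 44*(8 - 11*2) = 44*(8 - 22) = 44*(-14) = -616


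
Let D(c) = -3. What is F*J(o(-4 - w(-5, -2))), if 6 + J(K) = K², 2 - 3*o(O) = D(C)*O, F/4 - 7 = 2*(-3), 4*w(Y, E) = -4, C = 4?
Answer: -20/9 ≈ -2.2222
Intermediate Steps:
w(Y, E) = -1 (w(Y, E) = (¼)*(-4) = -1)
F = 4 (F = 28 + 4*(2*(-3)) = 28 + 4*(-6) = 28 - 24 = 4)
o(O) = ⅔ + O (o(O) = ⅔ - (-1)*O = ⅔ + O)
J(K) = -6 + K²
F*J(o(-4 - w(-5, -2))) = 4*(-6 + (⅔ + (-4 - 1*(-1)))²) = 4*(-6 + (⅔ + (-4 + 1))²) = 4*(-6 + (⅔ - 3)²) = 4*(-6 + (-7/3)²) = 4*(-6 + 49/9) = 4*(-5/9) = -20/9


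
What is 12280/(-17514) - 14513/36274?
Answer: -49973243/45378774 ≈ -1.1012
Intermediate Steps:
12280/(-17514) - 14513/36274 = 12280*(-1/17514) - 14513*1/36274 = -6140/8757 - 14513/36274 = -49973243/45378774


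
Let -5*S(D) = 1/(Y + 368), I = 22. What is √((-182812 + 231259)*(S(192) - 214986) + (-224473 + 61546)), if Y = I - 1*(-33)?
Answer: I*√575200940735530/235 ≈ 1.0206e+5*I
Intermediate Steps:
Y = 55 (Y = 22 - 1*(-33) = 22 + 33 = 55)
S(D) = -1/2115 (S(D) = -1/(5*(55 + 368)) = -⅕/423 = -⅕*1/423 = -1/2115)
√((-182812 + 231259)*(S(192) - 214986) + (-224473 + 61546)) = √((-182812 + 231259)*(-1/2115 - 214986) + (-224473 + 61546)) = √(48447*(-454695391/2115) - 162927) = √(-2447625289753/235 - 162927) = √(-2447663577598/235) = I*√575200940735530/235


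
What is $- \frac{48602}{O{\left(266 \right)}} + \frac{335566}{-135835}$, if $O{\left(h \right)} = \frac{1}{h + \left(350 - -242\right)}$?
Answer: $- \frac{809198560918}{19405} \approx -4.1701 \cdot 10^{7}$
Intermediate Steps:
$O{\left(h \right)} = \frac{1}{592 + h}$ ($O{\left(h \right)} = \frac{1}{h + \left(350 + 242\right)} = \frac{1}{h + 592} = \frac{1}{592 + h}$)
$- \frac{48602}{O{\left(266 \right)}} + \frac{335566}{-135835} = - \frac{48602}{\frac{1}{592 + 266}} + \frac{335566}{-135835} = - \frac{48602}{\frac{1}{858}} + 335566 \left(- \frac{1}{135835}\right) = - 48602 \frac{1}{\frac{1}{858}} - \frac{47938}{19405} = \left(-48602\right) 858 - \frac{47938}{19405} = -41700516 - \frac{47938}{19405} = - \frac{809198560918}{19405}$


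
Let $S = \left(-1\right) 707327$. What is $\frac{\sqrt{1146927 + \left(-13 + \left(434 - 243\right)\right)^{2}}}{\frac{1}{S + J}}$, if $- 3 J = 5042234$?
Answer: $- \frac{7164215 \sqrt{1178611}}{3} \approx -2.5926 \cdot 10^{9}$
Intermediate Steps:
$J = - \frac{5042234}{3}$ ($J = \left(- \frac{1}{3}\right) 5042234 = - \frac{5042234}{3} \approx -1.6807 \cdot 10^{6}$)
$S = -707327$
$\frac{\sqrt{1146927 + \left(-13 + \left(434 - 243\right)\right)^{2}}}{\frac{1}{S + J}} = \frac{\sqrt{1146927 + \left(-13 + \left(434 - 243\right)\right)^{2}}}{\frac{1}{-707327 - \frac{5042234}{3}}} = \frac{\sqrt{1146927 + \left(-13 + 191\right)^{2}}}{\frac{1}{- \frac{7164215}{3}}} = \frac{\sqrt{1146927 + 178^{2}}}{- \frac{3}{7164215}} = \sqrt{1146927 + 31684} \left(- \frac{7164215}{3}\right) = \sqrt{1178611} \left(- \frac{7164215}{3}\right) = - \frac{7164215 \sqrt{1178611}}{3}$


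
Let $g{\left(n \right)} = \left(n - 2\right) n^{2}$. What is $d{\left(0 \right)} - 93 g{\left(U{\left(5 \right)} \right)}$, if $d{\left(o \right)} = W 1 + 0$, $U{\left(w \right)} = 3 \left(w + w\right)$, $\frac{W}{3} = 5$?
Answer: $-2343585$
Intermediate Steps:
$W = 15$ ($W = 3 \cdot 5 = 15$)
$U{\left(w \right)} = 6 w$ ($U{\left(w \right)} = 3 \cdot 2 w = 6 w$)
$d{\left(o \right)} = 15$ ($d{\left(o \right)} = 15 \cdot 1 + 0 = 15 + 0 = 15$)
$g{\left(n \right)} = n^{2} \left(-2 + n\right)$ ($g{\left(n \right)} = \left(n - 2\right) n^{2} = \left(-2 + n\right) n^{2} = n^{2} \left(-2 + n\right)$)
$d{\left(0 \right)} - 93 g{\left(U{\left(5 \right)} \right)} = 15 - 93 \left(6 \cdot 5\right)^{2} \left(-2 + 6 \cdot 5\right) = 15 - 93 \cdot 30^{2} \left(-2 + 30\right) = 15 - 93 \cdot 900 \cdot 28 = 15 - 2343600 = -2343585$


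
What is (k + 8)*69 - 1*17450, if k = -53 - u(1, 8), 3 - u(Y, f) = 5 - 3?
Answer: -20624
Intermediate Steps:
u(Y, f) = 1 (u(Y, f) = 3 - (5 - 3) = 3 - 1*2 = 3 - 2 = 1)
k = -54 (k = -53 - 1*1 = -53 - 1 = -54)
(k + 8)*69 - 1*17450 = (-54 + 8)*69 - 1*17450 = -46*69 - 17450 = -3174 - 17450 = -20624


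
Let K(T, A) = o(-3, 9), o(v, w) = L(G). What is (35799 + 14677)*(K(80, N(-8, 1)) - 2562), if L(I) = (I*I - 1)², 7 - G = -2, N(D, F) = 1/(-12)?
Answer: 193726888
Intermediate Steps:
N(D, F) = -1/12
G = 9 (G = 7 - 1*(-2) = 7 + 2 = 9)
L(I) = (-1 + I²)² (L(I) = (I² - 1)² = (-1 + I²)²)
o(v, w) = 6400 (o(v, w) = (-1 + 9²)² = (-1 + 81)² = 80² = 6400)
K(T, A) = 6400
(35799 + 14677)*(K(80, N(-8, 1)) - 2562) = (35799 + 14677)*(6400 - 2562) = 50476*3838 = 193726888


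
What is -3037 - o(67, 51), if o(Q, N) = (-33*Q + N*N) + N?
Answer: -3478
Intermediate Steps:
o(Q, N) = N + N² - 33*Q (o(Q, N) = (-33*Q + N²) + N = (N² - 33*Q) + N = N + N² - 33*Q)
-3037 - o(67, 51) = -3037 - (51 + 51² - 33*67) = -3037 - (51 + 2601 - 2211) = -3037 - 1*441 = -3037 - 441 = -3478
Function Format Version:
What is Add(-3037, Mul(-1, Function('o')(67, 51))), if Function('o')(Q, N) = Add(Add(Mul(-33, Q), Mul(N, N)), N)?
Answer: -3478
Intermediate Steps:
Function('o')(Q, N) = Add(N, Pow(N, 2), Mul(-33, Q)) (Function('o')(Q, N) = Add(Add(Mul(-33, Q), Pow(N, 2)), N) = Add(Add(Pow(N, 2), Mul(-33, Q)), N) = Add(N, Pow(N, 2), Mul(-33, Q)))
Add(-3037, Mul(-1, Function('o')(67, 51))) = Add(-3037, Mul(-1, Add(51, Pow(51, 2), Mul(-33, 67)))) = Add(-3037, Mul(-1, Add(51, 2601, -2211))) = Add(-3037, Mul(-1, 441)) = Add(-3037, -441) = -3478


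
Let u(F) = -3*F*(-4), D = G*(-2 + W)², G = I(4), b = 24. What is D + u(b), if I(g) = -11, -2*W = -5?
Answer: 1141/4 ≈ 285.25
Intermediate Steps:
W = 5/2 (W = -½*(-5) = 5/2 ≈ 2.5000)
G = -11
D = -11/4 (D = -11*(-2 + 5/2)² = -11*(½)² = -11*¼ = -11/4 ≈ -2.7500)
u(F) = 12*F
D + u(b) = -11/4 + 12*24 = -11/4 + 288 = 1141/4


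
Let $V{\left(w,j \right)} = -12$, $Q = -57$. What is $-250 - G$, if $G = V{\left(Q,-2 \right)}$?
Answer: $-238$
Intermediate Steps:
$G = -12$
$-250 - G = -250 - -12 = -250 + 12 = -238$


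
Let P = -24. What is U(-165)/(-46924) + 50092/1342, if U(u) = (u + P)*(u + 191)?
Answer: 589277899/15743002 ≈ 37.431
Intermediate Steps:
U(u) = (-24 + u)*(191 + u) (U(u) = (u - 24)*(u + 191) = (-24 + u)*(191 + u))
U(-165)/(-46924) + 50092/1342 = (-4584 + (-165)**2 + 167*(-165))/(-46924) + 50092/1342 = (-4584 + 27225 - 27555)*(-1/46924) + 50092*(1/1342) = -4914*(-1/46924) + 25046/671 = 2457/23462 + 25046/671 = 589277899/15743002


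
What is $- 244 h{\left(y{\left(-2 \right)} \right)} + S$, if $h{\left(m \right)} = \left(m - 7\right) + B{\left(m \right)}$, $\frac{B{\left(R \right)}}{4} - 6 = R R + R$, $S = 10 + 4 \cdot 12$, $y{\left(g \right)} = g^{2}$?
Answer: $-24586$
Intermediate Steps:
$S = 58$ ($S = 10 + 48 = 58$)
$B{\left(R \right)} = 24 + 4 R + 4 R^{2}$ ($B{\left(R \right)} = 24 + 4 \left(R R + R\right) = 24 + 4 \left(R^{2} + R\right) = 24 + 4 \left(R + R^{2}\right) = 24 + \left(4 R + 4 R^{2}\right) = 24 + 4 R + 4 R^{2}$)
$h{\left(m \right)} = 17 + 4 m^{2} + 5 m$ ($h{\left(m \right)} = \left(m - 7\right) + \left(24 + 4 m + 4 m^{2}\right) = \left(-7 + m\right) + \left(24 + 4 m + 4 m^{2}\right) = 17 + 4 m^{2} + 5 m$)
$- 244 h{\left(y{\left(-2 \right)} \right)} + S = - 244 \left(17 + 4 \left(\left(-2\right)^{2}\right)^{2} + 5 \left(-2\right)^{2}\right) + 58 = - 244 \left(17 + 4 \cdot 4^{2} + 5 \cdot 4\right) + 58 = - 244 \left(17 + 4 \cdot 16 + 20\right) + 58 = - 244 \left(17 + 64 + 20\right) + 58 = \left(-244\right) 101 + 58 = -24644 + 58 = -24586$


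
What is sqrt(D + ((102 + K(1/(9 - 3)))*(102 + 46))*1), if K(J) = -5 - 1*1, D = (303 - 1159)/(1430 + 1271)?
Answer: 2*sqrt(25912686338)/2701 ≈ 119.20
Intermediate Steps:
D = -856/2701 ≈ -0.31692
K(J) = -6 (K(J) = -5 - 1 = -6)
sqrt(D + ((102 + K(1/(9 - 3)))*(102 + 46))*1) = sqrt(-856/2701 + ((102 - 6)*(102 + 46))*1) = sqrt(-856/2701 + (96*148)*1) = sqrt(-856/2701 + 14208*1) = sqrt(-856/2701 + 14208) = sqrt(38374952/2701) = 2*sqrt(25912686338)/2701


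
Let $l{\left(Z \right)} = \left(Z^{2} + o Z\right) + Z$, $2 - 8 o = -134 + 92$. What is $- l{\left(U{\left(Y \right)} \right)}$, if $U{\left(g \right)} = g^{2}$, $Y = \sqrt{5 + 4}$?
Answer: $- \frac{279}{2} \approx -139.5$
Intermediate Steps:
$o = \frac{11}{2}$ ($o = \frac{1}{4} - \frac{-134 + 92}{8} = \frac{1}{4} - - \frac{21}{4} = \frac{1}{4} + \frac{21}{4} = \frac{11}{2} \approx 5.5$)
$Y = 3$ ($Y = \sqrt{9} = 3$)
$l{\left(Z \right)} = Z^{2} + \frac{13 Z}{2}$ ($l{\left(Z \right)} = \left(Z^{2} + \frac{11 Z}{2}\right) + Z = Z^{2} + \frac{13 Z}{2}$)
$- l{\left(U{\left(Y \right)} \right)} = - \frac{3^{2} \left(13 + 2 \cdot 3^{2}\right)}{2} = - \frac{9 \left(13 + 2 \cdot 9\right)}{2} = - \frac{9 \left(13 + 18\right)}{2} = - \frac{9 \cdot 31}{2} = \left(-1\right) \frac{279}{2} = - \frac{279}{2}$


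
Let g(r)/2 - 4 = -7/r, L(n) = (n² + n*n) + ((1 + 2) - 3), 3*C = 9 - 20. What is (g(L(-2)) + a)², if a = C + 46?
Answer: 339889/144 ≈ 2360.3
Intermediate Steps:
C = -11/3 (C = (9 - 20)/3 = (⅓)*(-11) = -11/3 ≈ -3.6667)
L(n) = 2*n² (L(n) = (n² + n²) + (3 - 3) = 2*n² + 0 = 2*n²)
g(r) = 8 - 14/r (g(r) = 8 + 2*(-7/r) = 8 - 14/r)
a = 127/3 (a = -11/3 + 46 = 127/3 ≈ 42.333)
(g(L(-2)) + a)² = ((8 - 14/(2*(-2)²)) + 127/3)² = ((8 - 14/(2*4)) + 127/3)² = ((8 - 14/8) + 127/3)² = ((8 - 14*⅛) + 127/3)² = ((8 - 7/4) + 127/3)² = (25/4 + 127/3)² = (583/12)² = 339889/144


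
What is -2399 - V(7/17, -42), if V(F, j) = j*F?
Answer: -40489/17 ≈ -2381.7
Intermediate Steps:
V(F, j) = F*j
-2399 - V(7/17, -42) = -2399 - 7/17*(-42) = -2399 - 7*(1/17)*(-42) = -2399 - 7*(-42)/17 = -2399 - 1*(-294/17) = -2399 + 294/17 = -40489/17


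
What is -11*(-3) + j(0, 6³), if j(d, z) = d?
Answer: 33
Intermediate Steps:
-11*(-3) + j(0, 6³) = -11*(-3) + 0 = 33 + 0 = 33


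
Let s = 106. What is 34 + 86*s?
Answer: 9150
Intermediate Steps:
34 + 86*s = 34 + 86*106 = 34 + 9116 = 9150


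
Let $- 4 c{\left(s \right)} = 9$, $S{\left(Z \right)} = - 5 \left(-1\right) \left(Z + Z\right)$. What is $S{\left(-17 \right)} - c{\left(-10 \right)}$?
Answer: $- \frac{671}{4} \approx -167.75$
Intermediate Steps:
$S{\left(Z \right)} = 10 Z$ ($S{\left(Z \right)} = - \left(-5\right) 2 Z = - \left(-10\right) Z = 10 Z$)
$c{\left(s \right)} = - \frac{9}{4}$ ($c{\left(s \right)} = \left(- \frac{1}{4}\right) 9 = - \frac{9}{4}$)
$S{\left(-17 \right)} - c{\left(-10 \right)} = 10 \left(-17\right) - - \frac{9}{4} = -170 + \frac{9}{4} = - \frac{671}{4}$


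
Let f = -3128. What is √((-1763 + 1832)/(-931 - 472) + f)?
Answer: I*√11639471/61 ≈ 55.929*I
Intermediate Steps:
√((-1763 + 1832)/(-931 - 472) + f) = √((-1763 + 1832)/(-931 - 472) - 3128) = √(69/(-1403) - 3128) = √(69*(-1/1403) - 3128) = √(-3/61 - 3128) = √(-190811/61) = I*√11639471/61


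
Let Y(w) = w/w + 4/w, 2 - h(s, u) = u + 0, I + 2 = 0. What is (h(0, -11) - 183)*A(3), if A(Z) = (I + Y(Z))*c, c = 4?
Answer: -680/3 ≈ -226.67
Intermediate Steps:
I = -2 (I = -2 + 0 = -2)
h(s, u) = 2 - u (h(s, u) = 2 - (u + 0) = 2 - u)
Y(w) = 1 + 4/w
A(Z) = -8 + 4*(4 + Z)/Z (A(Z) = (-2 + (4 + Z)/Z)*4 = -8 + 4*(4 + Z)/Z)
(h(0, -11) - 183)*A(3) = ((2 - 1*(-11)) - 183)*(-4 + 16/3) = ((2 + 11) - 183)*(-4 + 16*(1/3)) = (13 - 183)*(-4 + 16/3) = -170*4/3 = -680/3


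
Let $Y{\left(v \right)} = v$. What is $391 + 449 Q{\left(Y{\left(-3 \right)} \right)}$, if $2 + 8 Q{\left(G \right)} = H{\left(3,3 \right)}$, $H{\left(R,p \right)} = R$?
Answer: $\frac{3577}{8} \approx 447.13$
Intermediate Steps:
$Q{\left(G \right)} = \frac{1}{8}$ ($Q{\left(G \right)} = - \frac{1}{4} + \frac{1}{8} \cdot 3 = - \frac{1}{4} + \frac{3}{8} = \frac{1}{8}$)
$391 + 449 Q{\left(Y{\left(-3 \right)} \right)} = 391 + 449 \cdot \frac{1}{8} = 391 + \frac{449}{8} = \frac{3577}{8}$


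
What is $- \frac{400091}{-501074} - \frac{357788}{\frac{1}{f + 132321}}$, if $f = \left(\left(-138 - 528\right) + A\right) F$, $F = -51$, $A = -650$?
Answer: $- \frac{35754719199192253}{501074} \approx -7.1356 \cdot 10^{10}$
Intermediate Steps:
$f = 67116$ ($f = \left(\left(-138 - 528\right) - 650\right) \left(-51\right) = \left(-666 - 650\right) \left(-51\right) = \left(-1316\right) \left(-51\right) = 67116$)
$- \frac{400091}{-501074} - \frac{357788}{\frac{1}{f + 132321}} = - \frac{400091}{-501074} - \frac{357788}{\frac{1}{67116 + 132321}} = \left(-400091\right) \left(- \frac{1}{501074}\right) - \frac{357788}{\frac{1}{199437}} = \frac{400091}{501074} - 357788 \frac{1}{\frac{1}{199437}} = \frac{400091}{501074} - 71356165356 = - \frac{35754719199192253}{501074}$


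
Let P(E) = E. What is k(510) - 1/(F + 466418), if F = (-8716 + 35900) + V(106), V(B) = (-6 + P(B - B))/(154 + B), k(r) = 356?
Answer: 22843899362/64168257 ≈ 356.00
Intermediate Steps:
V(B) = -6/(154 + B) (V(B) = (-6 + (B - B))/(154 + B) = (-6 + 0)/(154 + B) = -6/(154 + B))
F = 3533917/130 (F = (-8716 + 35900) - 6/(154 + 106) = 27184 - 6/260 = 27184 - 6*1/260 = 27184 - 3/130 = 3533917/130 ≈ 27184.)
k(510) - 1/(F + 466418) = 356 - 1/(3533917/130 + 466418) = 356 - 1/64168257/130 = 356 - 1*130/64168257 = 356 - 130/64168257 = 22843899362/64168257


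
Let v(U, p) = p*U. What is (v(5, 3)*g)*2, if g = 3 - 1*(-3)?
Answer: 180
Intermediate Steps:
g = 6 (g = 3 + 3 = 6)
v(U, p) = U*p
(v(5, 3)*g)*2 = ((5*3)*6)*2 = (15*6)*2 = 90*2 = 180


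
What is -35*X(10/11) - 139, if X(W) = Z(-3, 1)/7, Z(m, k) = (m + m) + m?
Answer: -94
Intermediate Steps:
Z(m, k) = 3*m (Z(m, k) = 2*m + m = 3*m)
X(W) = -9/7 (X(W) = (3*(-3))/7 = -9*⅐ = -9/7)
-35*X(10/11) - 139 = -35*(-9/7) - 139 = 45 - 139 = -94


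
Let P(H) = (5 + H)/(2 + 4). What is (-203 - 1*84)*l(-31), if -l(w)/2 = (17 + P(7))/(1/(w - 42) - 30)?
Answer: -113734/313 ≈ -363.37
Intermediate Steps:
P(H) = ⅚ + H/6 (P(H) = (5 + H)/6 = (5 + H)*(⅙) = ⅚ + H/6)
l(w) = -38/(-30 + 1/(-42 + w)) (l(w) = -2*(17 + (⅚ + (⅙)*7))/(1/(w - 42) - 30) = -2*(17 + (⅚ + 7/6))/(1/(-42 + w) - 30) = -2*(17 + 2)/(-30 + 1/(-42 + w)) = -38/(-30 + 1/(-42 + w)))
(-203 - 1*84)*l(-31) = (-203 - 1*84)*(38*(-42 - 31)/(-1261 + 30*(-31))) = (-203 - 84)*(38*(-73)/(-1261 - 930)) = -10906*(-73)/(-2191) = -10906*(-1)*(-73)/2191 = -287*2774/2191 = -113734/313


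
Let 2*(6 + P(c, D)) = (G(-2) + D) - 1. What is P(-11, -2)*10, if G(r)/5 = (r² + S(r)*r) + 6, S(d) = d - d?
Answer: 175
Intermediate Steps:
S(d) = 0
G(r) = 30 + 5*r² (G(r) = 5*((r² + 0*r) + 6) = 5*((r² + 0) + 6) = 5*(r² + 6) = 5*(6 + r²) = 30 + 5*r²)
P(c, D) = 37/2 + D/2 (P(c, D) = -6 + (((30 + 5*(-2)²) + D) - 1)/2 = -6 + (((30 + 5*4) + D) - 1)/2 = -6 + (((30 + 20) + D) - 1)/2 = -6 + ((50 + D) - 1)/2 = -6 + (49 + D)/2 = -6 + (49/2 + D/2) = 37/2 + D/2)
P(-11, -2)*10 = (37/2 + (½)*(-2))*10 = (37/2 - 1)*10 = (35/2)*10 = 175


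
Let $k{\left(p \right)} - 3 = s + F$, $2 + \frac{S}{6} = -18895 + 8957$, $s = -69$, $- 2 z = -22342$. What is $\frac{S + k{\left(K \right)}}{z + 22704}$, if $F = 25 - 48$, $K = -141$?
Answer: $- \frac{59729}{33875} \approx -1.7632$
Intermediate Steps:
$z = 11171$ ($z = \left(- \frac{1}{2}\right) \left(-22342\right) = 11171$)
$S = -59640$ ($S = -12 + 6 \left(-18895 + 8957\right) = -12 + 6 \left(-9938\right) = -12 - 59628 = -59640$)
$F = -23$
$k{\left(p \right)} = -89$ ($k{\left(p \right)} = 3 - 92 = -89$)
$\frac{S + k{\left(K \right)}}{z + 22704} = \frac{-59640 - 89}{11171 + 22704} = - \frac{59729}{33875}$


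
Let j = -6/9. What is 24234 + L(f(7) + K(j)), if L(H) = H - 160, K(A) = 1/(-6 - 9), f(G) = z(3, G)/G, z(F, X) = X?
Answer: 361124/15 ≈ 24075.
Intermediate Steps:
j = -2/3 (j = -6*1/9 = -2/3 ≈ -0.66667)
f(G) = 1 (f(G) = G/G = 1)
K(A) = -1/15 (K(A) = 1/(-15) = -1/15)
L(H) = -160 + H
24234 + L(f(7) + K(j)) = 24234 + (-160 + (1 - 1/15)) = 24234 + (-160 + 14/15) = 24234 - 2386/15 = 361124/15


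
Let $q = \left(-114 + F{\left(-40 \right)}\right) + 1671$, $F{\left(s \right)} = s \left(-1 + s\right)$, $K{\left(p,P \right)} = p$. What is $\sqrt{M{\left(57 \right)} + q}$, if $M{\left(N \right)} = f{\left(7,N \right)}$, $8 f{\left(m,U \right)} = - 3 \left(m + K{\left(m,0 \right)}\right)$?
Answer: $\frac{\sqrt{12767}}{2} \approx 56.496$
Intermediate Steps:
$f{\left(m,U \right)} = - \frac{3 m}{4}$ ($f{\left(m,U \right)} = \frac{\left(-3\right) \left(m + m\right)}{8} = \frac{\left(-3\right) 2 m}{8} = \frac{\left(-6\right) m}{8} = - \frac{3 m}{4}$)
$M{\left(N \right)} = - \frac{21}{4}$ ($M{\left(N \right)} = \left(- \frac{3}{4}\right) 7 = - \frac{21}{4}$)
$q = 3197$ ($q = \left(-114 - 40 \left(-1 - 40\right)\right) + 1671 = \left(-114 - -1640\right) + 1671 = \left(-114 + 1640\right) + 1671 = 1526 + 1671 = 3197$)
$\sqrt{M{\left(57 \right)} + q} = \sqrt{- \frac{21}{4} + 3197} = \sqrt{\frac{12767}{4}} = \frac{\sqrt{12767}}{2}$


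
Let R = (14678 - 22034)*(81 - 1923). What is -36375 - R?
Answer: -13586127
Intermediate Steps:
R = 13549752 (R = -7356*(-1842) = 13549752)
-36375 - R = -36375 - 1*13549752 = -36375 - 13549752 = -13586127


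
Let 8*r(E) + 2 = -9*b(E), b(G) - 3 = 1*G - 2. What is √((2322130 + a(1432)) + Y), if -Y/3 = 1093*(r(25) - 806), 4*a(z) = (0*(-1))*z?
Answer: √20246938/2 ≈ 2249.8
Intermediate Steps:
b(G) = 1 + G (b(G) = 3 + (1*G - 2) = 3 + (G - 2) = 3 + (-2 + G) = 1 + G)
a(z) = 0 (a(z) = ((0*(-1))*z)/4 = (0*z)/4 = (¼)*0 = 0)
r(E) = -11/8 - 9*E/8 (r(E) = -¼ + (-9*(1 + E))/8 = -¼ + (-9 - 9*E)/8 = -¼ + (-9/8 - 9*E/8) = -11/8 - 9*E/8)
Y = 5479209/2 (Y = -3279*((-11/8 - 9/8*25) - 806) = -3279*((-11/8 - 225/8) - 806) = -3279*(-59/2 - 806) = -3279*(-1671)/2 = -3*(-1826403/2) = 5479209/2 ≈ 2.7396e+6)
√((2322130 + a(1432)) + Y) = √((2322130 + 0) + 5479209/2) = √(2322130 + 5479209/2) = √(10123469/2) = √20246938/2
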